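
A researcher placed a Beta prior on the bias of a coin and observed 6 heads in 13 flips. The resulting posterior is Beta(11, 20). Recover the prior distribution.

Beta(5, 13)

Under Beta–binomial conjugacy the posterior parameters are (a+s, b+f).
Subtract the data counts: 11−6=5, 20−7=13.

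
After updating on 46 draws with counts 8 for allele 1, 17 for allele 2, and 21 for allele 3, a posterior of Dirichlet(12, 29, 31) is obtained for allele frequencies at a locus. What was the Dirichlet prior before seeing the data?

Dirichlet(4, 12, 10)

For a Dirichlet(α) prior with multinomial counts c, the posterior is Dirichlet(α + c) componentwise.
Subtract each count from the matching posterior parameter: 12−8=4, 29−17=12, 31−21=10.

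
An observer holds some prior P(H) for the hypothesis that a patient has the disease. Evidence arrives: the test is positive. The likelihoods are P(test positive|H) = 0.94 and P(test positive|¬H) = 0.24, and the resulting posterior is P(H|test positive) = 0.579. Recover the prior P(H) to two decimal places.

P(H) = 0.26

In odds form, posterior odds = prior odds × likelihood ratio, so prior odds = posterior odds ÷ LR.
Posterior odds = 0.579/(1−0.579) = 1.3753. LR = 0.94/0.24 = 3.9167.
Prior odds = 1.3753/3.9167 = 0.3511, so P(H) = 0.3511/(1+0.3511) ≈ 0.26.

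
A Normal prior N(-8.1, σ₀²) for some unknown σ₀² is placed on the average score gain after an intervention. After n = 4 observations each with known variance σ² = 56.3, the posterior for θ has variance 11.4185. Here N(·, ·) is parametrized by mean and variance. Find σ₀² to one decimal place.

σ₀² = 60.5

Posterior precision equals prior precision plus data precision: 1/σ_n² = 1/σ₀² + n/σ².
So 1/σ₀² = 1/11.4185 − 4/56.3 = 0.087577 − 0.071048 = 0.016529.
Hence σ₀² = 1/0.016529 ≈ 60.5.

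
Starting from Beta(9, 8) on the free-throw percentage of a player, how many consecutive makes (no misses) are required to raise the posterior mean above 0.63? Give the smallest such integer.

After k makes and 0 misses the posterior is Beta(9+k, 8), with mean (9+k)/(9+8+k).
Set (9+k)/(17+k) > 0.63 and solve: k > (0.63·17 − 9)/(1 − 0.63) = 4.622.
The smallest integer exceeding 4.622 is 5, and checking k=5: (14)/(22) = 0.6364 > 0.63.

k = 5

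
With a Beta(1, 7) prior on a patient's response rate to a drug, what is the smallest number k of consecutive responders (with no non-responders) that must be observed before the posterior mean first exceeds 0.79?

k = 26

After k responders and 0 non-responders the posterior is Beta(1+k, 7), with mean (1+k)/(1+7+k).
Set (1+k)/(8+k) > 0.79 and solve: k > (0.79·8 − 1)/(1 − 0.79) = 25.333.
The smallest integer exceeding 25.333 is 26, and checking k=26: (27)/(34) = 0.7941 > 0.79.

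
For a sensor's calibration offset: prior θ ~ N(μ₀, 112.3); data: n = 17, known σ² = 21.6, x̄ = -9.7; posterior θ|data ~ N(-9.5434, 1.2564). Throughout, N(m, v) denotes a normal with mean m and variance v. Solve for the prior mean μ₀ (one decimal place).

The posterior mean is a precision-weighted average: μ_n = (τ₀μ₀ + τ_data·x̄)/(τ₀+τ_data), with τ₀=1/σ₀² and τ_data=n/σ².
Here τ₀ = 1/112.3 = 0.008905 and τ_data = 17/21.6 = 0.787037, so τ_n = 0.795942.
Rearranging for μ₀: μ₀ = (μ_n·τ_n − τ_data·x̄)/τ₀ = (-9.5434·0.795942 − 0.787037·-9.7) / 0.008905 = 0.038266/0.008905 ≈ 4.3.

μ₀ = 4.3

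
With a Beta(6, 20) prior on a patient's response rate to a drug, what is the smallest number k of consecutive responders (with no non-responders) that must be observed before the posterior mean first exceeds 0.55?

k = 19

After k responders and 0 non-responders the posterior is Beta(6+k, 20), with mean (6+k)/(6+20+k).
Set (6+k)/(26+k) > 0.55 and solve: k > (0.55·26 − 6)/(1 − 0.55) = 18.444.
The smallest integer exceeding 18.444 is 19, and checking k=19: (25)/(45) = 0.5556 > 0.55.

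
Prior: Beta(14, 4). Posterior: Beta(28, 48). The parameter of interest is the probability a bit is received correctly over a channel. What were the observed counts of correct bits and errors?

A Beta(a, b) prior with s successes and f failures in binomial data gives a Beta(a+s, b+f) posterior.
So s = 28 − 14 = 14 and f = 48 − 4 = 44.

14 correct bits and 44 errors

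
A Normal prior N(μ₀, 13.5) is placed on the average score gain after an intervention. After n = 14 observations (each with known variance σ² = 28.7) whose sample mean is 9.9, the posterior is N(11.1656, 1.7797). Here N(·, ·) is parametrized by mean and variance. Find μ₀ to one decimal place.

μ₀ = 19.5

The posterior mean is a precision-weighted average: μ_n = (τ₀μ₀ + τ_data·x̄)/(τ₀+τ_data), with τ₀=1/σ₀² and τ_data=n/σ².
Here τ₀ = 1/13.5 = 0.074074 and τ_data = 14/28.7 = 0.487805, so τ_n = 0.561879.
Rearranging for μ₀: μ₀ = (μ_n·τ_n − τ_data·x̄)/τ₀ = (11.1656·0.561879 − 0.487805·9.9) / 0.074074 = 1.444447/0.074074 ≈ 19.5.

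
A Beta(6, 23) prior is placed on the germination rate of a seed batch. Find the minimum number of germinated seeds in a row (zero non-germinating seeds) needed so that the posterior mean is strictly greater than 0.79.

k = 81

After k germinated seeds and 0 non-germinating seeds the posterior is Beta(6+k, 23), with mean (6+k)/(6+23+k).
Set (6+k)/(29+k) > 0.79 and solve: k > (0.79·29 − 6)/(1 − 0.79) = 80.524.
The smallest integer exceeding 80.524 is 81.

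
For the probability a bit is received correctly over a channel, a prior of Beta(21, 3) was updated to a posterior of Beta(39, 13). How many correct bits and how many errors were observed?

18 correct bits and 10 errors

Beta is conjugate to the binomial likelihood: posterior = Beta(a+s, b+f).
So s = 39 − 21 = 18 and f = 13 − 3 = 10.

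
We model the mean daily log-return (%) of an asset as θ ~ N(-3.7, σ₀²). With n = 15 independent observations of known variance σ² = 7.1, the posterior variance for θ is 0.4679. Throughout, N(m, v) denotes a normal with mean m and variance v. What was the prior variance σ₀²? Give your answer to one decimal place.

σ₀² = 40.8

Posterior precision equals prior precision plus data precision: 1/σ_n² = 1/σ₀² + n/σ².
So 1/σ₀² = 1/0.4679 − 15/7.1 = 2.137209 − 2.112676 = 0.024533.
Hence σ₀² = 1/0.024533 ≈ 40.8.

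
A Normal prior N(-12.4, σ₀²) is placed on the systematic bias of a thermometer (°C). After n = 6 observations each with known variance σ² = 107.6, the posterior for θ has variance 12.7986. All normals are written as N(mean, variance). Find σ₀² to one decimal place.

σ₀² = 44.7

Posterior precision equals prior precision plus data precision: 1/σ_n² = 1/σ₀² + n/σ².
So 1/σ₀² = 1/12.7986 − 6/107.6 = 0.078134 − 0.055762 = 0.022372.
Hence σ₀² = 1/0.022372 ≈ 44.7.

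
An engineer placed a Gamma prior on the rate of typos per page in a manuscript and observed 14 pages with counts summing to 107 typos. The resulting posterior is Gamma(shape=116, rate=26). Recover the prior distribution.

Gamma–Poisson conjugacy: posterior shape = α + Σxᵢ, posterior rate = β + n.
So α = 116 − 107 = 9 and β = 26 − 14 = 12.

Gamma(shape=9, rate=12)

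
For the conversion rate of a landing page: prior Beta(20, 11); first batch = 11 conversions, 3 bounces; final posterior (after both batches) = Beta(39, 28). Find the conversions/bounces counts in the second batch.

Sequential conjugate updates are equivalent to a single update on the pooled data, so total successes = posterior α − prior α and total failures = posterior β − prior β.
Total across both batches: 39−20=19 conversions, 28−11=17 bounces.
Subtract the first batch: 19−11=8 conversions and 17−3=14 bounces.

8 conversions and 14 bounces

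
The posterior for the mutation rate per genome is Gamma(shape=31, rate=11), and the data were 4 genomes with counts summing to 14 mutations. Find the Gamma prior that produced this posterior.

Gamma(shape=17, rate=7)

Gamma–Poisson conjugacy: posterior shape = α + Σxᵢ, posterior rate = β + n.
So α = 31 − 14 = 17 and β = 11 − 4 = 7.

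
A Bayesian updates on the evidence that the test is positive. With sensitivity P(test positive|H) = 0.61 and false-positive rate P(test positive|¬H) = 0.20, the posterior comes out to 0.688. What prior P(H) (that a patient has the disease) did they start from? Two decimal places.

In odds form, posterior odds = prior odds × likelihood ratio, so prior odds = posterior odds ÷ LR.
Posterior odds = 0.688/(1−0.688) = 2.2051. LR = 0.61/0.20 = 3.0500.
Prior odds = 2.2051/3.0500 = 0.7230, so P(H) = 0.7230/(1+0.7230) ≈ 0.42.

P(H) = 0.42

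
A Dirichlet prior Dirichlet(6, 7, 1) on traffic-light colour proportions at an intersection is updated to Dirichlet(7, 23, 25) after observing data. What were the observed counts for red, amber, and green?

For a Dirichlet(α) prior with multinomial counts c, the posterior is Dirichlet(α + c) componentwise.
Counts are posterior − prior componentwise: 7−6=1, 23−7=16, 25−1=24.

counts (1, 16, 24)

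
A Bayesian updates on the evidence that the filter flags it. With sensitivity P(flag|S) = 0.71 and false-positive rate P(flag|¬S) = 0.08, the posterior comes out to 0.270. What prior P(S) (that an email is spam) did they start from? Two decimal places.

P(S) = 0.04

In odds form, posterior odds = prior odds × likelihood ratio, so prior odds = posterior odds ÷ LR.
Posterior odds = 0.270/(1−0.270) = 0.3699. LR = 0.71/0.08 = 8.8750.
Prior odds = 0.3699/8.8750 = 0.0417, so P(S) = 0.0417/(1+0.0417) ≈ 0.04.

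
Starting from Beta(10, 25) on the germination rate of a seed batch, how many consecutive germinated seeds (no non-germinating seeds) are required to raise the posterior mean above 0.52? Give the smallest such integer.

k = 18

After k germinated seeds and 0 non-germinating seeds the posterior is Beta(10+k, 25), with mean (10+k)/(10+25+k).
Set (10+k)/(35+k) > 0.52 and solve: k > (0.52·35 − 10)/(1 − 0.52) = 17.083.
The smallest integer exceeding 17.083 is 18, and checking k=18: (28)/(53) = 0.5283 > 0.52.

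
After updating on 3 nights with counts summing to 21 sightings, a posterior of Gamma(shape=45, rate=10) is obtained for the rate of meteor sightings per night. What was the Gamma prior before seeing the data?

Gamma–Poisson conjugacy: posterior shape = α + Σxᵢ, posterior rate = β + n.
So α = 45 − 21 = 24 and β = 10 − 3 = 7.

Gamma(shape=24, rate=7)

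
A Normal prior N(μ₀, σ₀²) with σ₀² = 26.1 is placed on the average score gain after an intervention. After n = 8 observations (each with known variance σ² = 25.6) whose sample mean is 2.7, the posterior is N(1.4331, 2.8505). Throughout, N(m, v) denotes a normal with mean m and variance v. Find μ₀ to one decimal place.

The posterior mean is a precision-weighted average: μ_n = (τ₀μ₀ + τ_data·x̄)/(τ₀+τ_data), with τ₀=1/σ₀² and τ_data=n/σ².
Here τ₀ = 1/26.1 = 0.038314 and τ_data = 8/25.6 = 0.312500, so τ_n = 0.350814.
Rearranging for μ₀: μ₀ = (μ_n·τ_n − τ_data·x̄)/τ₀ = (1.4331·0.350814 − 0.312500·2.7) / 0.038314 = -0.340998/0.038314 ≈ -8.9.

μ₀ = -8.9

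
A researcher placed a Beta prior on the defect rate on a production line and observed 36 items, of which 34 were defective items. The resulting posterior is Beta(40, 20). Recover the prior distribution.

Under Beta–binomial conjugacy the posterior parameters are (α+s, β+f).
Subtract the data counts: 40−34=6, 20−2=18.

Beta(6, 18)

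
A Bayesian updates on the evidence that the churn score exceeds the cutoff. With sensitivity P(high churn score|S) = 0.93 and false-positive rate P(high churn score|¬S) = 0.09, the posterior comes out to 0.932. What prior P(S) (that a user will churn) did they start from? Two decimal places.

P(S) = 0.57

Bayes' rule in odds form gives O(S|E) = O(S)·[P(E|S)/P(E|¬S)], hence O(S) = O(S|E)/LR.
Posterior odds = 0.932/(1−0.932) = 13.7059. LR = 0.93/0.09 = 10.3333.
Prior odds = 13.7059/10.3333 = 1.3264, so P(S) = 1.3264/(1+1.3264) ≈ 0.57.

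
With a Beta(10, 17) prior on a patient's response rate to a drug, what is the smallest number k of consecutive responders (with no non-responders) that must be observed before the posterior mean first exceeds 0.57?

After k responders and 0 non-responders the posterior is Beta(10+k, 17), with mean (10+k)/(10+17+k).
Set (10+k)/(27+k) > 0.57 and solve: k > (0.57·27 − 10)/(1 − 0.57) = 12.535.
The smallest integer exceeding 12.535 is 13, and checking k=13: (23)/(40) = 0.5750 > 0.57.

k = 13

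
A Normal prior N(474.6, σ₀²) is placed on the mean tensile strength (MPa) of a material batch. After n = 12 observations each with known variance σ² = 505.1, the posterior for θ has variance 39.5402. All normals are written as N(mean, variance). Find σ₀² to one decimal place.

Posterior precision equals prior precision plus data precision: 1/σ_n² = 1/σ₀² + n/σ².
So 1/σ₀² = 1/39.5402 − 12/505.1 = 0.025291 − 0.023758 = 0.001533.
Hence σ₀² = 1/0.001533 ≈ 652.3.

σ₀² = 652.3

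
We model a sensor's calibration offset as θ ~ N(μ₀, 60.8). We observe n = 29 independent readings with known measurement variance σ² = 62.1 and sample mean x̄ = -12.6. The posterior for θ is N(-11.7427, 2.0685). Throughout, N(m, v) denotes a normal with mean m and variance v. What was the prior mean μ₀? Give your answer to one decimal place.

μ₀ = 12.6

With known observation variance, the Normal–Normal posterior has precision τ_n = τ₀ + n/σ² and mean μ_n = (τ₀μ₀ + (n/σ²)x̄)/τ_n.
Here τ₀ = 1/60.8 = 0.016447 and τ_data = 29/62.1 = 0.466989, so τ_n = 0.483436.
Rearranging for μ₀: μ₀ = (μ_n·τ_n − τ_data·x̄)/τ₀ = (-11.7427·0.483436 − 0.466989·-12.6) / 0.016447 = 0.207217/0.016447 ≈ 12.6.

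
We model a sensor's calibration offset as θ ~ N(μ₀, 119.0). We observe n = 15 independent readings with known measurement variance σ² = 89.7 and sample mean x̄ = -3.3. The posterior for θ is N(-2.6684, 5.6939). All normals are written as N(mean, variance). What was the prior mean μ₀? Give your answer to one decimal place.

μ₀ = 9.9

With known observation variance, the Normal–Normal posterior has precision τ_n = τ₀ + n/σ² and mean μ_n = (τ₀μ₀ + (n/σ²)x̄)/τ_n.
Here τ₀ = 1/119.0 = 0.008403 and τ_data = 15/89.7 = 0.167224, so τ_n = 0.175627.
Rearranging for μ₀: μ₀ = (μ_n·τ_n − τ_data·x̄)/τ₀ = (-2.6684·0.175627 − 0.167224·-3.3) / 0.008403 = 0.083196/0.008403 ≈ 9.9.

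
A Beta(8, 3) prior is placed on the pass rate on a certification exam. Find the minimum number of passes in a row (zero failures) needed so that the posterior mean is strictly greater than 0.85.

After k passes and 0 failures the posterior is Beta(8+k, 3), with mean (8+k)/(8+3+k).
Set (8+k)/(11+k) > 0.85 and solve: k > (0.85·11 − 8)/(1 − 0.85) = 9.000.
The smallest integer exceeding 9.000 is 10, and checking k=10: (18)/(21) = 0.8571 > 0.85.

k = 10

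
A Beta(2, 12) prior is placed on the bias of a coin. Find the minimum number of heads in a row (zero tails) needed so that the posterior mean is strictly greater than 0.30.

After k heads and 0 tails the posterior is Beta(2+k, 12), with mean (2+k)/(2+12+k).
Set (2+k)/(14+k) > 0.30 and solve: k > (0.30·14 − 2)/(1 − 0.30) = 3.143.
The smallest integer exceeding 3.143 is 4.

k = 4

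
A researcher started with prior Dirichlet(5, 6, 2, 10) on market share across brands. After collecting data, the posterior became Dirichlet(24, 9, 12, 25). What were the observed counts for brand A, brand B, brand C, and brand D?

For a Dirichlet(α) prior with multinomial counts c, the posterior is Dirichlet(α + c) componentwise.
Counts are posterior − prior componentwise: 24−5=19, 9−6=3, 12−2=10, 25−10=15.

counts (19, 3, 10, 15)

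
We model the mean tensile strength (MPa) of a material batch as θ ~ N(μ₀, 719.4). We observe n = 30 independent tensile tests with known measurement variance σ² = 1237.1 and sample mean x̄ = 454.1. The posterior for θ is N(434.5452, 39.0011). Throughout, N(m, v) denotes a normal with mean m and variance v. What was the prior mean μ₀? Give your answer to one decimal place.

μ₀ = 93.4

With known observation variance, the Normal–Normal posterior has precision τ_n = τ₀ + n/σ² and mean μ_n = (τ₀μ₀ + (n/σ²)x̄)/τ_n.
Here τ₀ = 1/719.4 = 0.001390 and τ_data = 30/1237.1 = 0.024250, so τ_n = 0.025640.
Rearranging for μ₀: μ₀ = (μ_n·τ_n − τ_data·x̄)/τ₀ = (434.5452·0.025640 − 0.024250·454.1) / 0.001390 = 0.129814/0.001390 ≈ 93.4.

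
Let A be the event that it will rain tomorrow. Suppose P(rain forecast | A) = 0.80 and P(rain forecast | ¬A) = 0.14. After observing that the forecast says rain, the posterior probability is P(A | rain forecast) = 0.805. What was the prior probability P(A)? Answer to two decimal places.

In odds form, posterior odds = prior odds × likelihood ratio, so prior odds = posterior odds ÷ LR.
Posterior odds = 0.805/(1−0.805) = 4.1282. LR = 0.80/0.14 = 5.7143.
Prior odds = 4.1282/5.7143 = 0.7224, so P(A) = 0.7224/(1+0.7224) ≈ 0.42.

P(A) = 0.42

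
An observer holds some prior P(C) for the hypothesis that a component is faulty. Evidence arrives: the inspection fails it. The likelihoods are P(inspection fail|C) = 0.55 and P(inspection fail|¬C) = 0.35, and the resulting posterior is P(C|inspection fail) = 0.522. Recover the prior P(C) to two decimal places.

P(C) = 0.41

In odds form, posterior odds = prior odds × likelihood ratio, so prior odds = posterior odds ÷ LR.
Posterior odds = 0.522/(1−0.522) = 1.0921. LR = 0.55/0.35 = 1.5714.
Prior odds = 1.0921/1.5714 = 0.6950, so P(C) = 0.6950/(1+0.6950) ≈ 0.41.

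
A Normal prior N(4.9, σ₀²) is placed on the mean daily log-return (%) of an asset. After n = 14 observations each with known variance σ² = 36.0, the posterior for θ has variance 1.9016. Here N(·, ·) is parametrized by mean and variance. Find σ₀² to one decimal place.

Posterior precision equals prior precision plus data precision: 1/σ_n² = 1/σ₀² + n/σ².
So 1/σ₀² = 1/1.9016 − 14/36.0 = 0.525873 − 0.388889 = 0.136984.
Hence σ₀² = 1/0.136984 ≈ 7.3.

σ₀² = 7.3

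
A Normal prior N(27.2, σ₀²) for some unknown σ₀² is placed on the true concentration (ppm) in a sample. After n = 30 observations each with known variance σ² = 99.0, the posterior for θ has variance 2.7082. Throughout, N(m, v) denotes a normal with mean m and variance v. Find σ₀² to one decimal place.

Posterior precision equals prior precision plus data precision: 1/σ_n² = 1/σ₀² + n/σ².
So 1/σ₀² = 1/2.7082 − 30/99.0 = 0.369249 − 0.303030 = 0.066219.
Hence σ₀² = 1/0.066219 ≈ 15.1.

σ₀² = 15.1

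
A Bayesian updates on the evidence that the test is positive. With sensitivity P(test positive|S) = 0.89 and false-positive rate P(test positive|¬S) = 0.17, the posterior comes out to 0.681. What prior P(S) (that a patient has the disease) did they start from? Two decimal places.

P(S) = 0.29

In odds form, posterior odds = prior odds × likelihood ratio, so prior odds = posterior odds ÷ LR.
Posterior odds = 0.681/(1−0.681) = 2.1348. LR = 0.89/0.17 = 5.2353.
Prior odds = 2.1348/5.2353 = 0.4078, so P(S) = 0.4078/(1+0.4078) ≈ 0.29.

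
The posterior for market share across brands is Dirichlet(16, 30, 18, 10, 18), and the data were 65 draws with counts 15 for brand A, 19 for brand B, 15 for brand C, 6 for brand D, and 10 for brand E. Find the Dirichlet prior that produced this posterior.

For a Dirichlet(α) prior with multinomial counts c, the posterior is Dirichlet(α + c) componentwise.
Subtract each count from the matching posterior parameter: 16−15=1, 30−19=11, 18−15=3, 10−6=4, 18−10=8.

Dirichlet(1, 11, 3, 4, 8)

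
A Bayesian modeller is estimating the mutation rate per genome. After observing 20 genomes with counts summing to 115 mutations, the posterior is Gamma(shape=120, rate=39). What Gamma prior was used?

Gamma(shape=5, rate=19)

A Gamma(α, β) prior (rate parametrization) on a Poisson rate with n observations summing to S gives posterior Gamma(α+S, β+n).
So α = 120 − 115 = 5 and β = 39 − 20 = 19.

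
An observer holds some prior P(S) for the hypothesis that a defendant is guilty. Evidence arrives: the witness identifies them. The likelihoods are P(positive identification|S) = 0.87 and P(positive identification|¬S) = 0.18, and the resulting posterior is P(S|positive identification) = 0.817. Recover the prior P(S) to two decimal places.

Bayes' rule in odds form gives O(S|E) = O(S)·[P(E|S)/P(E|¬S)], hence O(S) = O(S|E)/LR.
Posterior odds = 0.817/(1−0.817) = 4.4645. LR = 0.87/0.18 = 4.8333.
Prior odds = 4.4645/4.8333 = 0.9237, so P(S) = 0.9237/(1+0.9237) ≈ 0.48.

P(S) = 0.48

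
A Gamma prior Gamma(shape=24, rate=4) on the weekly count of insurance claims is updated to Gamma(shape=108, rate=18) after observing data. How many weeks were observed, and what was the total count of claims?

n = 14 weeks with total 84 claims

Gamma–Poisson conjugacy: posterior shape = α + Σxᵢ, posterior rate = β + n.
Matching: Σxᵢ = 108 − 24 = 84 and n = 18 − 4 = 14.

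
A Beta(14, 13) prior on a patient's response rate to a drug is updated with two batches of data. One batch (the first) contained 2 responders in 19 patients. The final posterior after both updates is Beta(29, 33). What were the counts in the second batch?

Sequential conjugate updates are equivalent to a single update on the pooled data, so total successes = posterior α − prior α and total failures = posterior β − prior β.
Total across both batches: 29−14=15 responders, 33−13=20 non-responders.
Subtract the first batch: 15−2=13 responders and 20−17=3 non-responders.

13 responders and 3 non-responders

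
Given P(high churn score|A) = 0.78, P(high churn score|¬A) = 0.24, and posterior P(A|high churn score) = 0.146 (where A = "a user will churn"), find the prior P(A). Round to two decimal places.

P(A) = 0.05

In odds form, posterior odds = prior odds × likelihood ratio, so prior odds = posterior odds ÷ LR.
Posterior odds = 0.146/(1−0.146) = 0.1710. LR = 0.78/0.24 = 3.2500.
Prior odds = 0.1710/3.2500 = 0.0526, so P(A) = 0.0526/(1+0.0526) ≈ 0.05.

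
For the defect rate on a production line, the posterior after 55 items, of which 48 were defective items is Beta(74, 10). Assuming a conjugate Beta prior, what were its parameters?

Beta(26, 3)

Under Beta–binomial conjugacy the posterior parameters are (a+s, b+f).
Subtract the data counts: 74−48=26, 10−7=3.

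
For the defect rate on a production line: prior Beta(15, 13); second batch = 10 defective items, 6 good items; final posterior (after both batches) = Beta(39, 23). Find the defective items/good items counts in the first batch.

Because Beta–binomial updating is additive in the counts, the combined data contributed (α_post−α_prior, β_post−β_prior) successes and failures.
Total across both batches: 39−15=24 defective items, 23−13=10 good items.
Subtract the second batch: 24−10=14 defective items and 10−6=4 good items.

14 defective items and 4 good items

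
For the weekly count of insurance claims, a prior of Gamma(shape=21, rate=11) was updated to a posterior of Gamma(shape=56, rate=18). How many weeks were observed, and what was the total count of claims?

A Gamma(α, β) prior (rate parametrization) on a Poisson rate with n observations summing to S gives posterior Gamma(α+S, β+n).
Matching: Σxᵢ = 56 − 21 = 35 and n = 18 − 11 = 7.

n = 7 weeks with total 35 claims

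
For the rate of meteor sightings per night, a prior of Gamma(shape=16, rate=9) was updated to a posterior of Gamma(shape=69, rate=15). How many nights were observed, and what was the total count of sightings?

Gamma–Poisson conjugacy: posterior shape = α + Σxᵢ, posterior rate = β + n.
Matching: Σxᵢ = 69 − 16 = 53 and n = 15 − 9 = 6.

n = 6 nights with total 53 sightings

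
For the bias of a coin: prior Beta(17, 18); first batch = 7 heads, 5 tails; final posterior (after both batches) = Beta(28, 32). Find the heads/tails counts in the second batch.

Sequential conjugate updates are equivalent to a single update on the pooled data, so total successes = posterior α − prior α and total failures = posterior β − prior β.
Total across both batches: 28−17=11 heads, 32−18=14 tails.
Subtract the first batch: 11−7=4 heads and 14−5=9 tails.

4 heads and 9 tails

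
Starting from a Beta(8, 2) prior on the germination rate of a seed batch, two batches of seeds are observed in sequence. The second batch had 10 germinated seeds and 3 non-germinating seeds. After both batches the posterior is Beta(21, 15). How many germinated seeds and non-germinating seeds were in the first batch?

3 germinated seeds and 10 non-germinating seeds

Because Beta–binomial updating is additive in the counts, the combined data contributed (α_post−α_prior, β_post−β_prior) successes and failures.
Total across both batches: 21−8=13 germinated seeds, 15−2=13 non-germinating seeds.
Subtract the second batch: 13−10=3 germinated seeds and 13−3=10 non-germinating seeds.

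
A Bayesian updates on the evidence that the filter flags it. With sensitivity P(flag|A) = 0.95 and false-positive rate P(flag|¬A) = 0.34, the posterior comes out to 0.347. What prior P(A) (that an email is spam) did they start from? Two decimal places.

Bayes' rule in odds form gives O(A|E) = O(A)·[P(E|A)/P(E|¬A)], hence O(A) = O(A|E)/LR.
Posterior odds = 0.347/(1−0.347) = 0.5314. LR = 0.95/0.34 = 2.7941.
Prior odds = 0.5314/2.7941 = 0.1902, so P(A) = 0.1902/(1+0.1902) ≈ 0.16.

P(A) = 0.16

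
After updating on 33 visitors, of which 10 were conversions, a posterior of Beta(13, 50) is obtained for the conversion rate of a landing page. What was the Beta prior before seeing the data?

Under Beta–binomial conjugacy the posterior parameters are (a+s, b+f).
So a = 13 − 10 = 3 and b = 50 − 23 = 27.

Beta(3, 27)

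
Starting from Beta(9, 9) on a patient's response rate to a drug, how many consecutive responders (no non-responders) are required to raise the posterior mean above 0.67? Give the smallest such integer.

After k responders and 0 non-responders the posterior is Beta(9+k, 9), with mean (9+k)/(9+9+k).
Set (9+k)/(18+k) > 0.67 and solve: k > (0.67·18 − 9)/(1 − 0.67) = 9.273.
The smallest integer exceeding 9.273 is 10.

k = 10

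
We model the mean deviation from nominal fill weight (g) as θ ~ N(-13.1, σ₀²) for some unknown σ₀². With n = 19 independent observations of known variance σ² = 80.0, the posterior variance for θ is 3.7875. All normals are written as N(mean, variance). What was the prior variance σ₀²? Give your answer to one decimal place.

σ₀² = 37.7

Posterior precision equals prior precision plus data precision: 1/σ_n² = 1/σ₀² + n/σ².
So 1/σ₀² = 1/3.7875 − 19/80.0 = 0.264026 − 0.237500 = 0.026526.
Hence σ₀² = 1/0.026526 ≈ 37.7.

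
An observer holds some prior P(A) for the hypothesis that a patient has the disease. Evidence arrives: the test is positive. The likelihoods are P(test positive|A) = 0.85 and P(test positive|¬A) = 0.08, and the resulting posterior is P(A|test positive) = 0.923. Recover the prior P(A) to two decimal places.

P(A) = 0.53

Bayes' rule in odds form gives O(A|E) = O(A)·[P(E|A)/P(E|¬A)], hence O(A) = O(A|E)/LR.
Posterior odds = 0.923/(1−0.923) = 11.9870. LR = 0.85/0.08 = 10.6250.
Prior odds = 11.9870/10.6250 = 1.1282, so P(A) = 1.1282/(1+1.1282) ≈ 0.53.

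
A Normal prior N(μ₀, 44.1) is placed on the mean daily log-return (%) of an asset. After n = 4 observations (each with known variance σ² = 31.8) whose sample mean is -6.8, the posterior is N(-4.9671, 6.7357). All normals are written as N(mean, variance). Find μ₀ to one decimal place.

With known observation variance, the Normal–Normal posterior has precision τ_n = τ₀ + n/σ² and mean μ_n = (τ₀μ₀ + (n/σ²)x̄)/τ_n.
Here τ₀ = 1/44.1 = 0.022676 and τ_data = 4/31.8 = 0.125786, so τ_n = 0.148462.
Rearranging for μ₀: μ₀ = (μ_n·τ_n − τ_data·x̄)/τ₀ = (-4.9671·0.148462 − 0.125786·-6.8) / 0.022676 = 0.117919/0.022676 ≈ 5.2.

μ₀ = 5.2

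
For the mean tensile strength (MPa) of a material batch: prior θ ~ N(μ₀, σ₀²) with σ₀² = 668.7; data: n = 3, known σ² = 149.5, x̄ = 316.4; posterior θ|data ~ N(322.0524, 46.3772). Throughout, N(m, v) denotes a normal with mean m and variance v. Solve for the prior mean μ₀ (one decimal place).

μ₀ = 397.9

With known observation variance, the Normal–Normal posterior has precision τ_n = τ₀ + n/σ² and mean μ_n = (τ₀μ₀ + (n/σ²)x̄)/τ_n.
Here τ₀ = 1/668.7 = 0.001495 and τ_data = 3/149.5 = 0.020067, so τ_n = 0.021562.
Rearranging for μ₀: μ₀ = (μ_n·τ_n − τ_data·x̄)/τ₀ = (322.0524·0.021562 − 0.020067·316.4) / 0.001495 = 0.594895/0.001495 ≈ 397.9.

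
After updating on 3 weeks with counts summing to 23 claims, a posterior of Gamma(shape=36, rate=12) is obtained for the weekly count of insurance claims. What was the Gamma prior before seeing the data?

A Gamma(α, β) prior (rate parametrization) on a Poisson rate with n observations summing to S gives posterior Gamma(α+S, β+n).
So α = 36 − 23 = 13 and β = 12 − 3 = 9.

Gamma(shape=13, rate=9)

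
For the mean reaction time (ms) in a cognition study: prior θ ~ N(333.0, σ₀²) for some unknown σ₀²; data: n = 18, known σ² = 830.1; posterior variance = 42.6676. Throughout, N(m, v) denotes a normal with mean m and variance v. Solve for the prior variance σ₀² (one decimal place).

σ₀² = 570.5

For the Normal–Normal model with known σ², precisions add: τ_n = τ₀ + n/σ².
So 1/σ₀² = 1/42.6676 − 18/830.1 = 0.023437 − 0.021684 = 0.001753.
Hence σ₀² = 1/0.001753 ≈ 570.5.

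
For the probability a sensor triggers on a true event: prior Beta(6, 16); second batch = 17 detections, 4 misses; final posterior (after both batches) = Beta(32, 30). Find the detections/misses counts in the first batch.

9 detections and 10 misses

Because Beta–binomial updating is additive in the counts, the combined data contributed (α_post−α_prior, β_post−β_prior) successes and failures.
Total across both batches: 32−6=26 detections, 30−16=14 misses.
Subtract the second batch: 26−17=9 detections and 14−4=10 misses.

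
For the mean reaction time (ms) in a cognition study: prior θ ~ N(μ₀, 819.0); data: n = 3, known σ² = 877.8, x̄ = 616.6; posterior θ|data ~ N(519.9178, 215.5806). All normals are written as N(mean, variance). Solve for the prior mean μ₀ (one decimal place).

μ₀ = 249.3

With known observation variance, the Normal–Normal posterior has precision τ_n = τ₀ + n/σ² and mean μ_n = (τ₀μ₀ + (n/σ²)x̄)/τ_n.
Here τ₀ = 1/819.0 = 0.001221 and τ_data = 3/877.8 = 0.003418, so τ_n = 0.004639.
Rearranging for μ₀: μ₀ = (μ_n·τ_n − τ_data·x̄)/τ₀ = (519.9178·0.004639 − 0.003418·616.6) / 0.001221 = 0.304360/0.001221 ≈ 249.3.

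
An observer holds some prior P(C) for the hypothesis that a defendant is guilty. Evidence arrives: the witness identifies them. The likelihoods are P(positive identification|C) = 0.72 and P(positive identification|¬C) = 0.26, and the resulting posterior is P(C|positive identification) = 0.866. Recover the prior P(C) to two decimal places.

P(C) = 0.70

In odds form, posterior odds = prior odds × likelihood ratio, so prior odds = posterior odds ÷ LR.
Posterior odds = 0.866/(1−0.866) = 6.4627. LR = 0.72/0.26 = 2.7692.
Prior odds = 6.4627/2.7692 = 2.3338, so P(C) = 2.3338/(1+2.3338) ≈ 0.70.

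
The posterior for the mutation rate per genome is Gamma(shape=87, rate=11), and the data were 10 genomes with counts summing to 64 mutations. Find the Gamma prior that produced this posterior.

Gamma(shape=23, rate=1)

Gamma–Poisson conjugacy: posterior shape = α + Σxᵢ, posterior rate = β + n.
So α = 87 − 64 = 23 and β = 11 − 10 = 1.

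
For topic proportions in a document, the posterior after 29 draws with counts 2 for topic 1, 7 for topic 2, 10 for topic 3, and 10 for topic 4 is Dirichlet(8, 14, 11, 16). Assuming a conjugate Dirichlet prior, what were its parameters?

For a Dirichlet(α) prior with multinomial counts c, the posterior is Dirichlet(α + c) componentwise.
Subtract each count from the matching posterior parameter: 8−2=6, 14−7=7, 11−10=1, 16−10=6.

Dirichlet(6, 7, 1, 6)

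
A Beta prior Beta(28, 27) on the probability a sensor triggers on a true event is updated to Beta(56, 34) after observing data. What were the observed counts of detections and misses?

Under Beta–binomial conjugacy the posterior parameters are (a+s, b+f).
So s = 56 − 28 = 28 and f = 34 − 27 = 7.

28 detections and 7 misses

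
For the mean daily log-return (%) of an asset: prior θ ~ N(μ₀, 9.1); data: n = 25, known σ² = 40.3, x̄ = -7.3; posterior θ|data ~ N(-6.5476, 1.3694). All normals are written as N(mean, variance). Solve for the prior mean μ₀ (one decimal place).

μ₀ = -2.3

The posterior mean is a precision-weighted average: μ_n = (τ₀μ₀ + τ_data·x̄)/(τ₀+τ_data), with τ₀=1/σ₀² and τ_data=n/σ².
Here τ₀ = 1/9.1 = 0.109890 and τ_data = 25/40.3 = 0.620347, so τ_n = 0.730237.
Rearranging for μ₀: μ₀ = (μ_n·τ_n − τ_data·x̄)/τ₀ = (-6.5476·0.730237 − 0.620347·-7.3) / 0.109890 = -0.252767/0.109890 ≈ -2.3.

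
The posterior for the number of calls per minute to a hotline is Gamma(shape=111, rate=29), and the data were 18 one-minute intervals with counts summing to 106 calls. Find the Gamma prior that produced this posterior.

Gamma(shape=5, rate=11)

Gamma–Poisson conjugacy: posterior shape = α + Σxᵢ, posterior rate = β + n.
So α = 111 − 106 = 5 and β = 29 − 18 = 11.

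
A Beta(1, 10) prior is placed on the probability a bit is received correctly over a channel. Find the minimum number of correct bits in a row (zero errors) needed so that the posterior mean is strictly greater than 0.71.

k = 24

After k correct bits and 0 errors the posterior is Beta(1+k, 10), with mean (1+k)/(1+10+k).
Set (1+k)/(11+k) > 0.71 and solve: k > (0.71·11 − 1)/(1 − 0.71) = 23.483.
The smallest integer exceeding 23.483 is 24, and checking k=24: (25)/(35) = 0.7143 > 0.71.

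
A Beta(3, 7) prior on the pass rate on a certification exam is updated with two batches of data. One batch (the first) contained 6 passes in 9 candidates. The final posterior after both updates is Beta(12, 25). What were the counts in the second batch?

Sequential conjugate updates are equivalent to a single update on the pooled data, so total successes = posterior α − prior α and total failures = posterior β − prior β.
Total across both batches: 12−3=9 passes, 25−7=18 failures.
Subtract the first batch: 9−6=3 passes and 18−3=15 failures.

3 passes and 15 failures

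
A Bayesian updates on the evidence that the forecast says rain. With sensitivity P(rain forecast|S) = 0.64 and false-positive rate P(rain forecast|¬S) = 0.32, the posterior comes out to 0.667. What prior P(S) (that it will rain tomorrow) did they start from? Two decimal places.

P(S) = 0.50

In odds form, posterior odds = prior odds × likelihood ratio, so prior odds = posterior odds ÷ LR.
Posterior odds = 0.667/(1−0.667) = 2.0030. LR = 0.64/0.32 = 2.0000.
Prior odds = 2.0030/2.0000 = 1.0015, so P(S) = 1.0015/(1+1.0015) ≈ 0.50.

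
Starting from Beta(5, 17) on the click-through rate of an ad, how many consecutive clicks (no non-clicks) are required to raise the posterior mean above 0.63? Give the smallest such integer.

k = 24

After k clicks and 0 non-clicks the posterior is Beta(5+k, 17), with mean (5+k)/(5+17+k).
Set (5+k)/(22+k) > 0.63 and solve: k > (0.63·22 − 5)/(1 − 0.63) = 23.946.
The smallest integer exceeding 23.946 is 24.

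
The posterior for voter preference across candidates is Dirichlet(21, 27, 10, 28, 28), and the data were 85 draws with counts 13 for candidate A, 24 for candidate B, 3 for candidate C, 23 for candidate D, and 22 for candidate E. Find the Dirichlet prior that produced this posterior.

Dirichlet(8, 3, 7, 5, 6)

For a Dirichlet(α) prior with multinomial counts c, the posterior is Dirichlet(α + c) componentwise.
Subtract each count from the matching posterior parameter: 21−13=8, 27−24=3, 10−3=7, 28−23=5, 28−22=6.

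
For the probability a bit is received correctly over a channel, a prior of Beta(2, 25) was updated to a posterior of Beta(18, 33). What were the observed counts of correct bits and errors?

16 correct bits and 8 errors

Beta is conjugate to the binomial likelihood: posterior = Beta(a+s, b+f).
So s = 18 − 2 = 16 and f = 33 − 25 = 8.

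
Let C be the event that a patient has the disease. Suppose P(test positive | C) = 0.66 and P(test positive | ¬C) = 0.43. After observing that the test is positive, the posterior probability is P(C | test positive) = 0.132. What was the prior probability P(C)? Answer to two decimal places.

P(C) = 0.09

Bayes' rule in odds form gives O(C|E) = O(C)·[P(E|C)/P(E|¬C)], hence O(C) = O(C|E)/LR.
Posterior odds = 0.132/(1−0.132) = 0.1521. LR = 0.66/0.43 = 1.5349.
Prior odds = 0.1521/1.5349 = 0.0991, so P(C) = 0.0991/(1+0.0991) ≈ 0.09.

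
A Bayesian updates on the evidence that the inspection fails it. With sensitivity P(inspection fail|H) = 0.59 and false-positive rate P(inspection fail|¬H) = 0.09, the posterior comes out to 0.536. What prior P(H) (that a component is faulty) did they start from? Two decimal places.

P(H) = 0.15

Bayes' rule in odds form gives O(H|E) = O(H)·[P(E|H)/P(E|¬H)], hence O(H) = O(H|E)/LR.
Posterior odds = 0.536/(1−0.536) = 1.1552. LR = 0.59/0.09 = 6.5556.
Prior odds = 1.1552/6.5556 = 0.1762, so P(H) = 0.1762/(1+0.1762) ≈ 0.15.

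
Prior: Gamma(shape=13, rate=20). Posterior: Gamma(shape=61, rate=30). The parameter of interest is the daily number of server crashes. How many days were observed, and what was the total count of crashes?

A Gamma(α, β) prior (rate parametrization) on a Poisson rate with n observations summing to S gives posterior Gamma(α+S, β+n).
Matching: Σxᵢ = 61 − 13 = 48 and n = 30 − 20 = 10.

n = 10 days with total 48 crashes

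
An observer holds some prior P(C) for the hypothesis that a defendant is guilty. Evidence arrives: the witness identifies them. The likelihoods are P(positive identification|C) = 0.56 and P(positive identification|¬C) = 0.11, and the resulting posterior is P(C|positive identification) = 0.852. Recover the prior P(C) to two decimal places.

P(C) = 0.53

Bayes' rule in odds form gives O(C|E) = O(C)·[P(E|C)/P(E|¬C)], hence O(C) = O(C|E)/LR.
Posterior odds = 0.852/(1−0.852) = 5.7568. LR = 0.56/0.11 = 5.0909.
Prior odds = 5.7568/5.0909 = 1.1308, so P(C) = 1.1308/(1+1.1308) ≈ 0.53.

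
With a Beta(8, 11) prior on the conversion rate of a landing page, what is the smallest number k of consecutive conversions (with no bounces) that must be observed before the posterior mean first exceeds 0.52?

k = 4

After k conversions and 0 bounces the posterior is Beta(8+k, 11), with mean (8+k)/(8+11+k).
Set (8+k)/(19+k) > 0.52 and solve: k > (0.52·19 − 8)/(1 − 0.52) = 3.917.
The smallest integer exceeding 3.917 is 4.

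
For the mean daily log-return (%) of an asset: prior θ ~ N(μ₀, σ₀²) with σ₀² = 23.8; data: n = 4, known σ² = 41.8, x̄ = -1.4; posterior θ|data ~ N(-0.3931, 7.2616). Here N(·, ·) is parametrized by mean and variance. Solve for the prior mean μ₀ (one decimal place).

μ₀ = 1.9

With known observation variance, the Normal–Normal posterior has precision τ_n = τ₀ + n/σ² and mean μ_n = (τ₀μ₀ + (n/σ²)x̄)/τ_n.
Here τ₀ = 1/23.8 = 0.042017 and τ_data = 4/41.8 = 0.095694, so τ_n = 0.137711.
Rearranging for μ₀: μ₀ = (μ_n·τ_n − τ_data·x̄)/τ₀ = (-0.3931·0.137711 − 0.095694·-1.4) / 0.042017 = 0.079837/0.042017 ≈ 1.9.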